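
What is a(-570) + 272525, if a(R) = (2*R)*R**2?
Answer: -370113475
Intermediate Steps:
a(R) = 2*R**3
a(-570) + 272525 = 2*(-570)**3 + 272525 = 2*(-185193000) + 272525 = -370386000 + 272525 = -370113475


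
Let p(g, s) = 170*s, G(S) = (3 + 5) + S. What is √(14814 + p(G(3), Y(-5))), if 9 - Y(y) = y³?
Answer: √37594 ≈ 193.89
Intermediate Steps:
Y(y) = 9 - y³
G(S) = 8 + S
√(14814 + p(G(3), Y(-5))) = √(14814 + 170*(9 - 1*(-5)³)) = √(14814 + 170*(9 - 1*(-125))) = √(14814 + 170*(9 + 125)) = √(14814 + 170*134) = √(14814 + 22780) = √37594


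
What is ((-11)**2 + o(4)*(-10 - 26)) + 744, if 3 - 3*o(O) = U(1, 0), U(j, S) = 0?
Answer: 829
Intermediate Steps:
o(O) = 1 (o(O) = 1 - 1/3*0 = 1 + 0 = 1)
((-11)**2 + o(4)*(-10 - 26)) + 744 = ((-11)**2 + 1*(-10 - 26)) + 744 = (121 + 1*(-36)) + 744 = (121 - 36) + 744 = 85 + 744 = 829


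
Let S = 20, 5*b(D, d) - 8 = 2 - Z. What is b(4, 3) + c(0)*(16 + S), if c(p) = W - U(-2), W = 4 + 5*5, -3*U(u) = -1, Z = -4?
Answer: 5174/5 ≈ 1034.8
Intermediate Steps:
U(u) = 1/3 (U(u) = -1/3*(-1) = 1/3)
W = 29 (W = 4 + 25 = 29)
b(D, d) = 14/5 (b(D, d) = 8/5 + (2 - 1*(-4))/5 = 8/5 + (2 + 4)/5 = 8/5 + (1/5)*6 = 8/5 + 6/5 = 14/5)
c(p) = 86/3 (c(p) = 29 - 1*1/3 = 29 - 1/3 = 86/3)
b(4, 3) + c(0)*(16 + S) = 14/5 + 86*(16 + 20)/3 = 14/5 + (86/3)*36 = 14/5 + 1032 = 5174/5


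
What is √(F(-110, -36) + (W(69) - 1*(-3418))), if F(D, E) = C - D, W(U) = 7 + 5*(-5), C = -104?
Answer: √3406 ≈ 58.361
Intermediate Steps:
W(U) = -18 (W(U) = 7 - 25 = -18)
F(D, E) = -104 - D
√(F(-110, -36) + (W(69) - 1*(-3418))) = √((-104 - 1*(-110)) + (-18 - 1*(-3418))) = √((-104 + 110) + (-18 + 3418)) = √(6 + 3400) = √3406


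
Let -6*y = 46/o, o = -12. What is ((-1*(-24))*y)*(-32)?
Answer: -1472/3 ≈ -490.67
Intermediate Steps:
y = 23/36 (y = -23/(3*(-12)) = -23*(-1)/(3*12) = -⅙*(-23/6) = 23/36 ≈ 0.63889)
((-1*(-24))*y)*(-32) = (-1*(-24)*(23/36))*(-32) = (24*(23/36))*(-32) = (46/3)*(-32) = -1472/3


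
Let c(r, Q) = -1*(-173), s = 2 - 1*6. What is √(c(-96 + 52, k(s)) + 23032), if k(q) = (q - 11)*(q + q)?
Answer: √23205 ≈ 152.33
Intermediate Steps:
s = -4 (s = 2 - 6 = -4)
k(q) = 2*q*(-11 + q) (k(q) = (-11 + q)*(2*q) = 2*q*(-11 + q))
c(r, Q) = 173
√(c(-96 + 52, k(s)) + 23032) = √(173 + 23032) = √23205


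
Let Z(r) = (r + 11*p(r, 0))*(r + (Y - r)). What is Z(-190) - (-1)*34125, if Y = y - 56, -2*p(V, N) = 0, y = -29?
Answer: 50275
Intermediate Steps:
p(V, N) = 0 (p(V, N) = -½*0 = 0)
Y = -85 (Y = -29 - 56 = -85)
Z(r) = -85*r (Z(r) = (r + 11*0)*(r + (-85 - r)) = (r + 0)*(-85) = r*(-85) = -85*r)
Z(-190) - (-1)*34125 = -85*(-190) - (-1)*34125 = 16150 - 1*(-34125) = 16150 + 34125 = 50275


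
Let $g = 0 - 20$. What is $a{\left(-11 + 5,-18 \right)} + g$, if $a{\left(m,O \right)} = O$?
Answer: $-38$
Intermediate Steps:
$g = -20$ ($g = 0 - 20 = -20$)
$a{\left(-11 + 5,-18 \right)} + g = -18 - 20 = -38$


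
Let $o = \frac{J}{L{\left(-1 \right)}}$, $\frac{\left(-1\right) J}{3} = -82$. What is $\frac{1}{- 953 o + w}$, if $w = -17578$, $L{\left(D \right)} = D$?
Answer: $\frac{1}{216860} \approx 4.6113 \cdot 10^{-6}$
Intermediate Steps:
$J = 246$ ($J = \left(-3\right) \left(-82\right) = 246$)
$o = -246$ ($o = \frac{246}{-1} = 246 \left(-1\right) = -246$)
$\frac{1}{- 953 o + w} = \frac{1}{\left(-953\right) \left(-246\right) - 17578} = \frac{1}{234438 - 17578} = \frac{1}{216860}$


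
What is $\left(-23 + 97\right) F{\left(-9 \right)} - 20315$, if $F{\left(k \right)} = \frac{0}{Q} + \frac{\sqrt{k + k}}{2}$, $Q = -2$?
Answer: $-20315 + 111 i \sqrt{2} \approx -20315.0 + 156.98 i$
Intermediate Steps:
$F{\left(k \right)} = \frac{\sqrt{2} \sqrt{k}}{2}$ ($F{\left(k \right)} = \frac{0}{-2} + \frac{\sqrt{k + k}}{2} = 0 \left(- \frac{1}{2}\right) + \sqrt{2 k} \frac{1}{2} = 0 + \sqrt{2} \sqrt{k} \frac{1}{2} = 0 + \frac{\sqrt{2} \sqrt{k}}{2} = \frac{\sqrt{2} \sqrt{k}}{2}$)
$\left(-23 + 97\right) F{\left(-9 \right)} - 20315 = \left(-23 + 97\right) \frac{\sqrt{2} \sqrt{-9}}{2} - 20315 = 74 \frac{\sqrt{2} \cdot 3 i}{2} - 20315 = 74 \frac{3 i \sqrt{2}}{2} - 20315 = 111 i \sqrt{2} - 20315 = -20315 + 111 i \sqrt{2}$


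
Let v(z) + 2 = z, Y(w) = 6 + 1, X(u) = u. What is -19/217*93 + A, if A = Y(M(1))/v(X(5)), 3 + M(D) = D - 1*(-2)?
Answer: -122/21 ≈ -5.8095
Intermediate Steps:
M(D) = -1 + D (M(D) = -3 + (D - 1*(-2)) = -3 + (D + 2) = -3 + (2 + D) = -1 + D)
Y(w) = 7
v(z) = -2 + z
A = 7/3 (A = 7/(-2 + 5) = 7/3 ≈ 2.3333)
-19/217*93 + A = -19/217*93 + 7/3 = -57/7 + 7/3 = -122/21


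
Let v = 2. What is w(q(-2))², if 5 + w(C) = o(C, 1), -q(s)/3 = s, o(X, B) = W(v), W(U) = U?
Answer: 9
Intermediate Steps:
o(X, B) = 2
q(s) = -3*s
w(C) = -3 (w(C) = -5 + 2 = -3)
w(q(-2))² = (-3)² = 9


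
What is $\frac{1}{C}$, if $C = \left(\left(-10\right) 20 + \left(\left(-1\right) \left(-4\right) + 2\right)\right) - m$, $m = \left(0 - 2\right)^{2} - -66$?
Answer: $- \frac{1}{264} \approx -0.0037879$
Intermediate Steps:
$m = 70$ ($m = \left(-2\right)^{2} + 66 = 4 + 66 = 70$)
$C = -264$ ($C = \left(\left(-10\right) 20 + \left(\left(-1\right) \left(-4\right) + 2\right)\right) - 70 = \left(-200 + \left(4 + 2\right)\right) - 70 = \left(-200 + 6\right) - 70 = -194 - 70 = -264$)
$\frac{1}{C} = \frac{1}{-264} = - \frac{1}{264}$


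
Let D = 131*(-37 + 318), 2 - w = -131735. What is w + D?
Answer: 168548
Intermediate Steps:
w = 131737 (w = 2 - 1*(-131735) = 2 + 131735 = 131737)
D = 36811 (D = 131*281 = 36811)
w + D = 131737 + 36811 = 168548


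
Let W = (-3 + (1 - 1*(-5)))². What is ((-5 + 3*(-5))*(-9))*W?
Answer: 1620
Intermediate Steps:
W = 9 (W = (-3 + (1 + 5))² = (-3 + 6)² = 3² = 9)
((-5 + 3*(-5))*(-9))*W = ((-5 + 3*(-5))*(-9))*9 = ((-5 - 15)*(-9))*9 = -20*(-9)*9 = 180*9 = 1620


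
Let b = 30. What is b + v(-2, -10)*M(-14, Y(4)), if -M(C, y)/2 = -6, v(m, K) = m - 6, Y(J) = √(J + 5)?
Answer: -66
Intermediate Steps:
Y(J) = √(5 + J)
v(m, K) = -6 + m
M(C, y) = 12 (M(C, y) = -2*(-6) = 12)
b + v(-2, -10)*M(-14, Y(4)) = 30 + (-6 - 2)*12 = 30 - 8*12 = 30 - 96 = -66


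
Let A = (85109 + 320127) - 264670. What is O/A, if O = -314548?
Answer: -157274/70283 ≈ -2.2377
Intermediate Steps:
A = 140566 (A = 405236 - 264670 = 140566)
O/A = -314548/140566 = -314548*1/140566 = -157274/70283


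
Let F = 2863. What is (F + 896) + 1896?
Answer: 5655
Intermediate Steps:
(F + 896) + 1896 = (2863 + 896) + 1896 = 3759 + 1896 = 5655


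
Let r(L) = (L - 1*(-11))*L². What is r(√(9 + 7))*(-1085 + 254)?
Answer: -199440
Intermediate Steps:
r(L) = L²*(11 + L) (r(L) = (L + 11)*L² = (11 + L)*L² = L²*(11 + L))
r(√(9 + 7))*(-1085 + 254) = ((√(9 + 7))²*(11 + √(9 + 7)))*(-1085 + 254) = ((√16)²*(11 + √16))*(-831) = (4²*(11 + 4))*(-831) = (16*15)*(-831) = 240*(-831) = -199440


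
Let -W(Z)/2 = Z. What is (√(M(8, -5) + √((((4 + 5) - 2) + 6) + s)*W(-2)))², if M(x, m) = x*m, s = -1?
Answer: -40 + 8*√3 ≈ -26.144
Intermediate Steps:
W(Z) = -2*Z
M(x, m) = m*x
(√(M(8, -5) + √((((4 + 5) - 2) + 6) + s)*W(-2)))² = (√(-5*8 + √((((4 + 5) - 2) + 6) - 1)*(-2*(-2))))² = (√(-40 + √(((9 - 2) + 6) - 1)*4))² = (√(-40 + √((7 + 6) - 1)*4))² = (√(-40 + √(13 - 1)*4))² = (√(-40 + √12*4))² = (√(-40 + (2*√3)*4))² = (√(-40 + 8*√3))² = -40 + 8*√3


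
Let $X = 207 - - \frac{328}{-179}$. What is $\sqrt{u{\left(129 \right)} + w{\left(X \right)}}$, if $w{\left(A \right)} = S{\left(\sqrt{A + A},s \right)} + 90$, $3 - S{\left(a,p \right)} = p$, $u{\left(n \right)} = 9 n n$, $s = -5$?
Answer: $\sqrt{149867} \approx 387.13$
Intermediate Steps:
$u{\left(n \right)} = 9 n^{2}$
$S{\left(a,p \right)} = 3 - p$
$X = \frac{36725}{179}$ ($X = 207 - \left(-328\right) \left(- \frac{1}{179}\right) = 207 - \frac{328}{179} = \frac{36725}{179} \approx 205.17$)
$w{\left(A \right)} = 98$ ($w{\left(A \right)} = \left(3 - -5\right) + 90 = \left(3 + 5\right) + 90 = 8 + 90 = 98$)
$\sqrt{u{\left(129 \right)} + w{\left(X \right)}} = \sqrt{9 \cdot 129^{2} + 98} = \sqrt{9 \cdot 16641 + 98} = \sqrt{149769 + 98} = \sqrt{149867}$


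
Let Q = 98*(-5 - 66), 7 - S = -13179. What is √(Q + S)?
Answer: 6*√173 ≈ 78.918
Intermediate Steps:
S = 13186 (S = 7 - 1*(-13179) = 7 + 13179 = 13186)
Q = -6958 (Q = 98*(-71) = -6958)
√(Q + S) = √(-6958 + 13186) = √6228 = 6*√173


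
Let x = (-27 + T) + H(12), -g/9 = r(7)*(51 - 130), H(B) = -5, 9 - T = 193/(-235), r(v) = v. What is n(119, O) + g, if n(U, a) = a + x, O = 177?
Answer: 1205978/235 ≈ 5131.8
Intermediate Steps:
T = 2308/235 (T = 9 - 193/(-235) = 9 - 193*(-1)/235 = 9 - 1*(-193/235) = 9 + 193/235 = 2308/235 ≈ 9.8213)
g = 4977 (g = -63*(51 - 130) = -63*(-79) = -9*(-553) = 4977)
x = -5212/235 (x = (-27 + 2308/235) - 5 = -4037/235 - 5 = -5212/235 ≈ -22.179)
n(U, a) = -5212/235 + a (n(U, a) = a - 5212/235 = -5212/235 + a)
n(119, O) + g = (-5212/235 + 177) + 4977 = 36383/235 + 4977 = 1205978/235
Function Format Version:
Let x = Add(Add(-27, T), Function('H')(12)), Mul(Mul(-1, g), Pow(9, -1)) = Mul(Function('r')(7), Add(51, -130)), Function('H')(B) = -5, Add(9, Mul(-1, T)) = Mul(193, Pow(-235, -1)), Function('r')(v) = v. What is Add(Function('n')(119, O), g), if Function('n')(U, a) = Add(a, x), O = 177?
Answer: Rational(1205978, 235) ≈ 5131.8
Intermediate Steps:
T = Rational(2308, 235) (T = Add(9, Mul(-1, Mul(193, Pow(-235, -1)))) = Add(9, Mul(-1, Mul(193, Rational(-1, 235)))) = Add(9, Mul(-1, Rational(-193, 235))) = Add(9, Rational(193, 235)) = Rational(2308, 235) ≈ 9.8213)
g = 4977 (g = Mul(-9, Mul(7, Add(51, -130))) = Mul(-9, Mul(7, -79)) = Mul(-9, -553) = 4977)
x = Rational(-5212, 235) (x = Add(Add(-27, Rational(2308, 235)), -5) = Add(Rational(-4037, 235), -5) = Rational(-5212, 235) ≈ -22.179)
Function('n')(U, a) = Add(Rational(-5212, 235), a) (Function('n')(U, a) = Add(a, Rational(-5212, 235)) = Add(Rational(-5212, 235), a))
Add(Function('n')(119, O), g) = Add(Add(Rational(-5212, 235), 177), 4977) = Add(Rational(36383, 235), 4977) = Rational(1205978, 235)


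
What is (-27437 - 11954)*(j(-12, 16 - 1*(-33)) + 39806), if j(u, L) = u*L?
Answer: -1544836238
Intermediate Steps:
j(u, L) = L*u
(-27437 - 11954)*(j(-12, 16 - 1*(-33)) + 39806) = (-27437 - 11954)*((16 - 1*(-33))*(-12) + 39806) = -39391*((16 + 33)*(-12) + 39806) = -39391*(49*(-12) + 39806) = -39391*(-588 + 39806) = -39391*39218 = -1544836238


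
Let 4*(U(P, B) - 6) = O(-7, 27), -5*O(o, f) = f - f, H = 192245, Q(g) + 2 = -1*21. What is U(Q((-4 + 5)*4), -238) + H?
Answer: 192251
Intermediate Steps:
Q(g) = -23 (Q(g) = -2 - 1*21 = -2 - 21 = -23)
O(o, f) = 0 (O(o, f) = -(f - f)/5 = -⅕*0 = 0)
U(P, B) = 6 (U(P, B) = 6 + (¼)*0 = 6 + 0 = 6)
U(Q((-4 + 5)*4), -238) + H = 6 + 192245 = 192251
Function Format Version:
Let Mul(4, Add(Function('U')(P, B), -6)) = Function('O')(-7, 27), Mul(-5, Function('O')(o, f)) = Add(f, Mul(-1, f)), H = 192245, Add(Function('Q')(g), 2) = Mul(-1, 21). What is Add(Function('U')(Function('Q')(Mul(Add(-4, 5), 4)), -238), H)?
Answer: 192251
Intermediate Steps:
Function('Q')(g) = -23 (Function('Q')(g) = Add(-2, Mul(-1, 21)) = Add(-2, -21) = -23)
Function('O')(o, f) = 0 (Function('O')(o, f) = Mul(Rational(-1, 5), Add(f, Mul(-1, f))) = Mul(Rational(-1, 5), 0) = 0)
Function('U')(P, B) = 6 (Function('U')(P, B) = Add(6, Mul(Rational(1, 4), 0)) = Add(6, 0) = 6)
Add(Function('U')(Function('Q')(Mul(Add(-4, 5), 4)), -238), H) = Add(6, 192245) = 192251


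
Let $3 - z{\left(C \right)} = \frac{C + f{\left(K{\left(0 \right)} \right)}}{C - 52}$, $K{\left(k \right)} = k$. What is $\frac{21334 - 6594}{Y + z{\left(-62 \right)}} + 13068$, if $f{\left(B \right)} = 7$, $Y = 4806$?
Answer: $\frac{7165178988}{548171} \approx 13071.0$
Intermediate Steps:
$z{\left(C \right)} = 3 - \frac{7 + C}{-52 + C}$ ($z{\left(C \right)} = 3 - \frac{C + 7}{C - 52} = 3 - \frac{7 + C}{-52 + C}$)
$\frac{21334 - 6594}{Y + z{\left(-62 \right)}} + 13068 = \frac{21334 - 6594}{4806 + \frac{-163 + 2 \left(-62\right)}{-52 - 62}} + 13068 = \frac{14740}{4806 + \frac{-163 - 124}{-114}} + 13068 = \frac{14740}{4806 - - \frac{287}{114}} + 13068 = \frac{14740}{4806 + \frac{287}{114}} + 13068 = \frac{14740}{\frac{548171}{114}} + 13068 = 14740 \cdot \frac{114}{548171} + 13068 = \frac{1680360}{548171} + 13068 = \frac{7165178988}{548171}$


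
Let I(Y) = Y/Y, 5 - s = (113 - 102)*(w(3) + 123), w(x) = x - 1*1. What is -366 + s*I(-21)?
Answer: -1736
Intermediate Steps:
w(x) = -1 + x (w(x) = x - 1 = -1 + x)
s = -1370 (s = 5 - (113 - 102)*((-1 + 3) + 123) = 5 - 11*(2 + 123) = 5 - 11*125 = 5 - 1*1375 = 5 - 1375 = -1370)
I(Y) = 1
-366 + s*I(-21) = -366 - 1370*1 = -366 - 1370 = -1736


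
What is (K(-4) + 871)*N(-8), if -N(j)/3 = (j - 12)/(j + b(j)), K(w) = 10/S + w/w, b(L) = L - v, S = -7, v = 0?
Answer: -45705/14 ≈ -3264.6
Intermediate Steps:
b(L) = L (b(L) = L - 1*0 = L + 0 = L)
K(w) = -3/7 (K(w) = 10/(-7) + w/w = 10*(-⅐) + 1 = -10/7 + 1 = -3/7)
N(j) = -3*(-12 + j)/(2*j) (N(j) = -3*(j - 12)/(j + j) = -3*(-12 + j)/(2*j))
(K(-4) + 871)*N(-8) = (-3/7 + 871)*(-3/2 + 18/(-8)) = 6094*(-3/2 + 18*(-⅛))/7 = 6094*(-3/2 - 9/4)/7 = (6094/7)*(-15/4) = -45705/14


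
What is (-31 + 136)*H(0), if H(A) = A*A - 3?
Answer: -315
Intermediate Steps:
H(A) = -3 + A**2 (H(A) = A**2 - 3 = -3 + A**2)
(-31 + 136)*H(0) = (-31 + 136)*(-3 + 0**2) = 105*(-3 + 0) = 105*(-3) = -315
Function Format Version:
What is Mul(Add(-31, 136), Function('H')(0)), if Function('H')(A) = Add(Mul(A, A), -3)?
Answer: -315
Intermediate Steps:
Function('H')(A) = Add(-3, Pow(A, 2)) (Function('H')(A) = Add(Pow(A, 2), -3) = Add(-3, Pow(A, 2)))
Mul(Add(-31, 136), Function('H')(0)) = Mul(Add(-31, 136), Add(-3, Pow(0, 2))) = Mul(105, Add(-3, 0)) = Mul(105, -3) = -315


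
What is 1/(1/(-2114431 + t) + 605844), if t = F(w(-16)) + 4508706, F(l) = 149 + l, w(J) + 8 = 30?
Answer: 2394446/1450660742425 ≈ 1.6506e-6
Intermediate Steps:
w(J) = 22 (w(J) = -8 + 30 = 22)
t = 4508877 (t = (149 + 22) + 4508706 = 171 + 4508706 = 4508877)
1/(1/(-2114431 + t) + 605844) = 1/(1/(-2114431 + 4508877) + 605844) = 1/(1/2394446 + 605844) = 1/(1450660742425/2394446) = 2394446/1450660742425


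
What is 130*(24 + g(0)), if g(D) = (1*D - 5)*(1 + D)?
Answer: 2470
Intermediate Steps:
g(D) = (1 + D)*(-5 + D) (g(D) = (D - 5)*(1 + D) = (-5 + D)*(1 + D) = (1 + D)*(-5 + D))
130*(24 + g(0)) = 130*(24 + (-5 + 0² - 4*0)) = 130*(24 + (-5 + 0 + 0)) = 130*(24 - 5) = 130*19 = 2470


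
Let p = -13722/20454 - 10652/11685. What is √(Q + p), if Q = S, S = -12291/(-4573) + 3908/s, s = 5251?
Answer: 4*√365961486498537601030479330/56266514911635 ≈ 1.3600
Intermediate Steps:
S = 4847725/1412519 (S = -12291/(-4573) + 3908/5251 = -12291*(-1/4573) + 3908*(1/5251) = 723/269 + 3908/5251 = 4847725/1412519 ≈ 3.4320)
p = -63036263/39834165 (p = -13722*1/20454 - 10652*1/11685 = -2287/3409 - 10652/11685 = -63036263/39834165 ≈ -1.5825)
Q = 4847725/1412519 ≈ 3.4320
√(Q + p) = √(4847725/1412519 - 63036263/39834165) = √(104065158348128/56266514911635) = 4*√365961486498537601030479330/56266514911635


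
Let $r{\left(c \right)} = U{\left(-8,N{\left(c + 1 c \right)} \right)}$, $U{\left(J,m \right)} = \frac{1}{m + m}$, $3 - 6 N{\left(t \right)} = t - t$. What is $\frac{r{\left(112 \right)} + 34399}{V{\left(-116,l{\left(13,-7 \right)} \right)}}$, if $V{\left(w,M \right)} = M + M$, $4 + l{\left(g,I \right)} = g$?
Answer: $\frac{17200}{9} \approx 1911.1$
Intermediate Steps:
$N{\left(t \right)} = \frac{1}{2}$ ($N{\left(t \right)} = \frac{1}{2} - \frac{t - t}{6} = \frac{1}{2} - 0 = \frac{1}{2} + 0 = \frac{1}{2}$)
$U{\left(J,m \right)} = \frac{1}{2 m}$
$l{\left(g,I \right)} = -4 + g$
$V{\left(w,M \right)} = 2 M$
$r{\left(c \right)} = 1$ ($r{\left(c \right)} = \frac{\frac{1}{\frac{1}{2}}}{2} = \frac{1}{2} \cdot 2 = 1$)
$\frac{r{\left(112 \right)} + 34399}{V{\left(-116,l{\left(13,-7 \right)} \right)}} = \frac{1 + 34399}{2 \left(-4 + 13\right)} = \frac{34400}{2 \cdot 9} = \frac{34400}{18} = 34400 \cdot \frac{1}{18} = \frac{17200}{9}$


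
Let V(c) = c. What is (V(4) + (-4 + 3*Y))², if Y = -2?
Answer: 36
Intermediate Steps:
(V(4) + (-4 + 3*Y))² = (4 + (-4 + 3*(-2)))² = (4 + (-4 - 6))² = (4 - 10)² = (-6)² = 36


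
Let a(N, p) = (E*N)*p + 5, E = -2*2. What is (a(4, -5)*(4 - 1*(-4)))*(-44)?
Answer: -29920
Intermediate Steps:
E = -4
a(N, p) = 5 - 4*N*p (a(N, p) = (-4*N)*p + 5 = -4*N*p + 5 = 5 - 4*N*p)
(a(4, -5)*(4 - 1*(-4)))*(-44) = ((5 - 4*4*(-5))*(4 - 1*(-4)))*(-44) = ((5 + 80)*(4 + 4))*(-44) = (85*8)*(-44) = 680*(-44) = -29920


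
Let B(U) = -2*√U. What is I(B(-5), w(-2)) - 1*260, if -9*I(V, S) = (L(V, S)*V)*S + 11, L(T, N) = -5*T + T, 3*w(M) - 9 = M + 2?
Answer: -2591/9 ≈ -287.89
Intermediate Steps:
w(M) = 11/3 + M/3 (w(M) = 3 + (M + 2)/3 = 3 + (2 + M)/3 = 3 + (⅔ + M/3) = 11/3 + M/3)
L(T, N) = -4*T
I(V, S) = -11/9 + 4*S*V²/9 (I(V, S) = -(((-4*V)*V)*S + 11)/9 = -((-4*V²)*S + 11)/9 = -(-4*S*V² + 11)/9 = -(11 - 4*S*V²)/9 = -11/9 + 4*S*V²/9)
I(B(-5), w(-2)) - 1*260 = (-11/9 + 4*(11/3 + (⅓)*(-2))*(-2*I*√5)²/9) - 1*260 = (-11/9 + 4*(11/3 - ⅔)*(-2*I*√5)²/9) - 260 = (-11/9 + (4/9)*3*(-2*I*√5)²) - 260 = (-11/9 + (4/9)*3*(-20)) - 260 = (-11/9 - 80/3) - 260 = -251/9 - 260 = -2591/9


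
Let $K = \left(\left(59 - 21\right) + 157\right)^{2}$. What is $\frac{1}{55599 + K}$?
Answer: $\frac{1}{93624} \approx 1.0681 \cdot 10^{-5}$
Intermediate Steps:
$K = 38025$ ($K = \left(\left(59 - 21\right) + 157\right)^{2} = \left(38 + 157\right)^{2} = 195^{2} = 38025$)
$\frac{1}{55599 + K} = \frac{1}{55599 + 38025} = \frac{1}{93624}$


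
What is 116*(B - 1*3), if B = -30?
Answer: -3828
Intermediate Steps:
116*(B - 1*3) = 116*(-30 - 1*3) = 116*(-30 - 3) = 116*(-33) = -3828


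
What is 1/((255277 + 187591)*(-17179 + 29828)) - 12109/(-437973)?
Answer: 67832648691161/2453453501808036 ≈ 0.027648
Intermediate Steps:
1/((255277 + 187591)*(-17179 + 29828)) - 12109/(-437973) = 1/(442868*12649) - 12109*(-1/437973) = (1/442868)*(1/12649) + 12109/437973 = 1/5601837332 + 12109/437973 = 67832648691161/2453453501808036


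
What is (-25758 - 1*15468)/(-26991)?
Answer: 13742/8997 ≈ 1.5274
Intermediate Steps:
(-25758 - 1*15468)/(-26991) = (-25758 - 15468)*(-1/26991) = -41226*(-1/26991) = 13742/8997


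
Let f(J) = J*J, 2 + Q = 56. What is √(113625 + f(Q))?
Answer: 3*√12949 ≈ 341.38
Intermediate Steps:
Q = 54 (Q = -2 + 56 = 54)
f(J) = J²
√(113625 + f(Q)) = √(113625 + 54²) = √(113625 + 2916) = √116541 = 3*√12949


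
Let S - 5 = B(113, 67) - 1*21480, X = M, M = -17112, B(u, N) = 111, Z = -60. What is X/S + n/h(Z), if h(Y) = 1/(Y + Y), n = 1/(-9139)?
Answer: 39737562/48811399 ≈ 0.81410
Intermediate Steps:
X = -17112
n = -1/9139 ≈ -0.00010942
h(Y) = 1/(2*Y)
S = -21364 (S = 5 + (111 - 1*21480) = 5 + (111 - 21480) = 5 - 21369 = -21364)
X/S + n/h(Z) = -17112/(-21364) - 1/(9139*((1/2)/(-60))) = -17112*(-1/21364) - 1/(9139*((1/2)*(-1/60))) = 4278/5341 - 1/(9139*(-1/120)) = 4278/5341 - 1/9139*(-120) = 4278/5341 + 120/9139 = 39737562/48811399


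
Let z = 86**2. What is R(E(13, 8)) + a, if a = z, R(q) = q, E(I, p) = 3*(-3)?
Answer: 7387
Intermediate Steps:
E(I, p) = -9
z = 7396
a = 7396
R(E(13, 8)) + a = -9 + 7396 = 7387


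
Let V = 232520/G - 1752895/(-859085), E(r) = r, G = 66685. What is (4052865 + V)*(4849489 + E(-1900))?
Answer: 45020758155400439645364/2291523329 ≈ 1.9647e+13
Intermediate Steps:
V = 12665849891/2291523329 (V = 232520/66685 - 1752895/(-859085) = 232520*(1/66685) - 1752895*(-1/859085) = 46504/13337 + 350579/171817 = 12665849891/2291523329 ≈ 5.5273)
(4052865 + V)*(4849489 + E(-1900)) = (4052865 + 12665849891/2291523329)*(4849489 - 1900) = (9287247362637476/2291523329)*4847589 = 45020758155400439645364/2291523329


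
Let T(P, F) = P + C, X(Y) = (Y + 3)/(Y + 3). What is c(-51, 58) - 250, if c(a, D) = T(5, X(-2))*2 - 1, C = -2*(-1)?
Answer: -237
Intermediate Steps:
X(Y) = 1 (X(Y) = (3 + Y)/(3 + Y) = 1)
C = 2
T(P, F) = 2 + P (T(P, F) = P + 2 = 2 + P)
c(a, D) = 13 (c(a, D) = (2 + 5)*2 - 1 = 7*2 - 1 = 14 - 1 = 13)
c(-51, 58) - 250 = 13 - 250 = -237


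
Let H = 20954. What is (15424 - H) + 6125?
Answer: 595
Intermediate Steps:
(15424 - H) + 6125 = (15424 - 1*20954) + 6125 = (15424 - 20954) + 6125 = -5530 + 6125 = 595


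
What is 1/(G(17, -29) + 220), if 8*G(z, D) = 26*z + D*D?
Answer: 8/3043 ≈ 0.0026290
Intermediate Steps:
G(z, D) = D²/8 + 13*z/4 (G(z, D) = (26*z + D*D)/8 = (26*z + D²)/8 = (D² + 26*z)/8 = D²/8 + 13*z/4)
1/(G(17, -29) + 220) = 1/(((⅛)*(-29)² + (13/4)*17) + 220) = 1/(((⅛)*841 + 221/4) + 220) = 1/((841/8 + 221/4) + 220) = 1/(1283/8 + 220) = 1/(3043/8) = 8/3043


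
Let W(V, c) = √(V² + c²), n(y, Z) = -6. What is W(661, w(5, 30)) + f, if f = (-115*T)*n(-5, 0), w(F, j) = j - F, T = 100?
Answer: 69000 + 17*√1514 ≈ 69662.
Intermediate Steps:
f = 69000 (f = -115*100*(-6) = -11500*(-6) = 69000)
W(661, w(5, 30)) + f = √(661² + (30 - 1*5)²) + 69000 = √(436921 + (30 - 5)²) + 69000 = √(436921 + 25²) + 69000 = √(436921 + 625) + 69000 = √437546 + 69000 = 17*√1514 + 69000 = 69000 + 17*√1514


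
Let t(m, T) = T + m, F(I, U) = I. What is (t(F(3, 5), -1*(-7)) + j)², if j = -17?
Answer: 49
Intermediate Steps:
(t(F(3, 5), -1*(-7)) + j)² = ((-1*(-7) + 3) - 17)² = ((7 + 3) - 17)² = (10 - 17)² = (-7)² = 49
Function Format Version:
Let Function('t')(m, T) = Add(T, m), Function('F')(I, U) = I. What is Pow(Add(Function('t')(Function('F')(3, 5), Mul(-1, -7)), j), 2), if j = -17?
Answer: 49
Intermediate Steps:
Pow(Add(Function('t')(Function('F')(3, 5), Mul(-1, -7)), j), 2) = Pow(Add(Add(Mul(-1, -7), 3), -17), 2) = Pow(Add(Add(7, 3), -17), 2) = Pow(Add(10, -17), 2) = Pow(-7, 2) = 49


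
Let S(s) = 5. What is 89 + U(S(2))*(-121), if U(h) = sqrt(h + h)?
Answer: 89 - 121*sqrt(10) ≈ -293.64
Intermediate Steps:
U(h) = sqrt(2)*sqrt(h) (U(h) = sqrt(2*h) = sqrt(2)*sqrt(h))
89 + U(S(2))*(-121) = 89 + (sqrt(2)*sqrt(5))*(-121) = 89 + sqrt(10)*(-121) = 89 - 121*sqrt(10)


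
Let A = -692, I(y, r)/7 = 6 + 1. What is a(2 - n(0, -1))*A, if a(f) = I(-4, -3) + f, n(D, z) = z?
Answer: -35984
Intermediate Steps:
I(y, r) = 49 (I(y, r) = 7*(6 + 1) = 7*7 = 49)
a(f) = 49 + f
a(2 - n(0, -1))*A = (49 + (2 - 1*(-1)))*(-692) = (49 + (2 + 1))*(-692) = (49 + 3)*(-692) = 52*(-692) = -35984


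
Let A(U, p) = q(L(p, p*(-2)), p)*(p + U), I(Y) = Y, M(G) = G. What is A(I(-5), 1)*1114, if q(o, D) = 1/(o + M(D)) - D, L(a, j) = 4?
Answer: 17824/5 ≈ 3564.8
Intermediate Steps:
q(o, D) = 1/(D + o) - D (q(o, D) = 1/(o + D) - D = 1/(D + o) - D)
A(U, p) = (U + p)*(1 - p**2 - 4*p)/(4 + p) (A(U, p) = ((1 - p**2 - 1*p*4)/(p + 4))*(p + U) = ((1 - p**2 - 4*p)/(4 + p))*(U + p) = (U + p)*(1 - p**2 - 4*p)/(4 + p))
A(I(-5), 1)*1114 = -(-5 + 1)*(-1 + 1**2 + 4*1)/(4 + 1)*1114 = -1*(-4)*(-1 + 1 + 4)/5*1114 = -1*1/5*(-4)*4*1114 = (16/5)*1114 = 17824/5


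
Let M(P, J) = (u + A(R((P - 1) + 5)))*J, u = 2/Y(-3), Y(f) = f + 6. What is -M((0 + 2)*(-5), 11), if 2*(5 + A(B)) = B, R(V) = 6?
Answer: 44/3 ≈ 14.667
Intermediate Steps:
Y(f) = 6 + f
A(B) = -5 + B/2
u = ⅔ (u = 2/(6 - 3) = 2/3 = 2*(⅓) = ⅔ ≈ 0.66667)
M(P, J) = -4*J/3 (M(P, J) = (⅔ + (-5 + (½)*6))*J = (⅔ + (-5 + 3))*J = (⅔ - 2)*J = -4*J/3)
-M((0 + 2)*(-5), 11) = -(-4)*11/3 = -1*(-44/3) = 44/3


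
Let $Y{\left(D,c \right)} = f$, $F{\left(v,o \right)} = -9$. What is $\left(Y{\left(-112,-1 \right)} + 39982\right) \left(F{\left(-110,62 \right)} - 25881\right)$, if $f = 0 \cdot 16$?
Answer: $-1035133980$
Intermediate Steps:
$f = 0$
$Y{\left(D,c \right)} = 0$
$\left(Y{\left(-112,-1 \right)} + 39982\right) \left(F{\left(-110,62 \right)} - 25881\right) = \left(0 + 39982\right) \left(-9 - 25881\right) = 39982 \left(-25890\right) = -1035133980$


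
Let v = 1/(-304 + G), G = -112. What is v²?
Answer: 1/173056 ≈ 5.7785e-6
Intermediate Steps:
v = -1/416 (v = 1/(-304 - 112) = 1/(-416) = -1/416 ≈ -0.0024038)
v² = (-1/416)² = 1/173056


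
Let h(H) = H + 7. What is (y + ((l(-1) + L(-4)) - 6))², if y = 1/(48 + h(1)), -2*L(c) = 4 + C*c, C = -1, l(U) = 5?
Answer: 77841/3136 ≈ 24.822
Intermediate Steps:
h(H) = 7 + H
L(c) = -2 + c/2 (L(c) = -(4 - c)/2 = -2 + c/2)
y = 1/56 (y = 1/(48 + (7 + 1)) = 1/(48 + 8) = 1/56 ≈ 0.017857)
(y + ((l(-1) + L(-4)) - 6))² = (1/56 + ((5 + (-2 + (½)*(-4))) - 6))² = (1/56 + ((5 + (-2 - 2)) - 6))² = (1/56 + ((5 - 4) - 6))² = (1/56 + (1 - 6))² = (1/56 - 5)² = (-279/56)² = 77841/3136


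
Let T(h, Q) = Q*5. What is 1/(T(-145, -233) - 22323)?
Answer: -1/23488 ≈ -4.2575e-5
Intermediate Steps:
T(h, Q) = 5*Q
1/(T(-145, -233) - 22323) = 1/(5*(-233) - 22323) = 1/(-1165 - 22323) = 1/(-23488) = -1/23488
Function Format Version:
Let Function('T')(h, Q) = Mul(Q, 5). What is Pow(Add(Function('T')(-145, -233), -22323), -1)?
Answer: Rational(-1, 23488) ≈ -4.2575e-5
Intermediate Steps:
Function('T')(h, Q) = Mul(5, Q)
Pow(Add(Function('T')(-145, -233), -22323), -1) = Pow(Add(Mul(5, -233), -22323), -1) = Pow(Add(-1165, -22323), -1) = Pow(-23488, -1) = Rational(-1, 23488)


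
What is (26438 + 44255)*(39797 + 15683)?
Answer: 3922047640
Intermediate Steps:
(26438 + 44255)*(39797 + 15683) = 70693*55480 = 3922047640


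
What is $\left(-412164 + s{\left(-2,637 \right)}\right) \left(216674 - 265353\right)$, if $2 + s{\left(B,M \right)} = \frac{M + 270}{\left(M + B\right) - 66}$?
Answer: $\frac{11416274386413}{569} \approx 2.0064 \cdot 10^{10}$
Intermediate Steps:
$s{\left(B,M \right)} = -2 + \frac{270 + M}{-66 + B + M}$ ($s{\left(B,M \right)} = -2 + \frac{M + 270}{\left(M + B\right) - 66} = -2 + \frac{270 + M}{\left(B + M\right) - 66} = -2 + \frac{270 + M}{-66 + B + M}$)
$\left(-412164 + s{\left(-2,637 \right)}\right) \left(216674 - 265353\right) = \left(-412164 + \frac{402 - 637 - -4}{-66 - 2 + 637}\right) \left(216674 - 265353\right) = \left(-412164 + \frac{402 - 637 + 4}{569}\right) \left(-48679\right) = \left(-412164 + \frac{1}{569} \left(-231\right)\right) \left(-48679\right) = \left(-412164 - \frac{231}{569}\right) \left(-48679\right) = \left(- \frac{234521547}{569}\right) \left(-48679\right) = \frac{11416274386413}{569}$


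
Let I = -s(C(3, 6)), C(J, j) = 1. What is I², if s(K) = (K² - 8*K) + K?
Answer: 36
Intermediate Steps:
s(K) = K² - 7*K
I = 6 (I = -(-7 + 1) = -(-6) = -1*(-6) = 6)
I² = 6² = 36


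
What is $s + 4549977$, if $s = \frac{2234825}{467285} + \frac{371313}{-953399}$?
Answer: $\frac{405411579153197105}{89101810343} \approx 4.55 \cdot 10^{6}$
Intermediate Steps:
$s = \frac{391434184994}{89101810343}$ ($s = 2234825 \cdot \frac{1}{467285} + 371313 \left(- \frac{1}{953399}\right) = \frac{446965}{93457} - \frac{371313}{953399} = \frac{391434184994}{89101810343} \approx 4.3931$)
$s + 4549977 = \frac{391434184994}{89101810343} + 4549977 = \frac{405411579153197105}{89101810343}$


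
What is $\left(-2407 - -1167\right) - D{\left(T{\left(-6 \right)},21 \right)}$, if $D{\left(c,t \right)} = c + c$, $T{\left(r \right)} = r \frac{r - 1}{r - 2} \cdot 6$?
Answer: $-1177$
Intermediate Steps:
$T{\left(r \right)} = \frac{6 r \left(-1 + r\right)}{-2 + r}$ ($T{\left(r \right)} = r \frac{-1 + r}{-2 + r} 6 = \frac{r \left(-1 + r\right)}{-2 + r} 6 = \frac{6 r \left(-1 + r\right)}{-2 + r}$)
$D{\left(c,t \right)} = 2 c$
$\left(-2407 - -1167\right) - D{\left(T{\left(-6 \right)},21 \right)} = \left(-2407 - -1167\right) - 2 \cdot 6 \left(-6\right) \frac{1}{-2 - 6} \left(-1 - 6\right) = \left(-2407 + 1167\right) - 2 \cdot 6 \left(-6\right) \frac{1}{-8} \left(-7\right) = -1240 - 2 \cdot 6 \left(-6\right) \left(- \frac{1}{8}\right) \left(-7\right) = -1240 - 2 \left(- \frac{63}{2}\right) = -1240 - -63 = -1240 + 63 = -1177$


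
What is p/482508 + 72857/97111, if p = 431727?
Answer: 25693175351/15618944796 ≈ 1.6450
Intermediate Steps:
p/482508 + 72857/97111 = 431727/482508 + 72857/97111 = 431727*(1/482508) + 72857*(1/97111) = 143909/160836 + 72857/97111 = 25693175351/15618944796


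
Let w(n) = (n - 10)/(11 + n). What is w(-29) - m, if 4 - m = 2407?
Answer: 14431/6 ≈ 2405.2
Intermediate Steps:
m = -2403 (m = 4 - 1*2407 = 4 - 2407 = -2403)
w(n) = (-10 + n)/(11 + n)
w(-29) - m = (-10 - 29)/(11 - 29) - 1*(-2403) = -39/(-18) + 2403 = -1/18*(-39) + 2403 = 13/6 + 2403 = 14431/6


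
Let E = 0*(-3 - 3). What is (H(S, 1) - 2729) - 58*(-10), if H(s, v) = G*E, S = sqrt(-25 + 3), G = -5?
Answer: -2149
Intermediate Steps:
E = 0 (E = 0*(-6) = 0)
S = I*sqrt(22) (S = sqrt(-22) = I*sqrt(22) ≈ 4.6904*I)
H(s, v) = 0 (H(s, v) = -5*0 = 0)
(H(S, 1) - 2729) - 58*(-10) = (0 - 2729) - 58*(-10) = -2729 + 580 = -2149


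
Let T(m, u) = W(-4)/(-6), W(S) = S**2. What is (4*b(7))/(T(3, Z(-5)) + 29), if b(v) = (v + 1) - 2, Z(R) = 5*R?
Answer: 72/79 ≈ 0.91139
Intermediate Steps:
b(v) = -1 + v (b(v) = (1 + v) - 2 = -1 + v)
T(m, u) = -8/3 (T(m, u) = (-4)**2/(-6) = 16*(-1/6) = -8/3)
(4*b(7))/(T(3, Z(-5)) + 29) = (4*(-1 + 7))/(-8/3 + 29) = (4*6)/(79/3) = 24*(3/79) = 72/79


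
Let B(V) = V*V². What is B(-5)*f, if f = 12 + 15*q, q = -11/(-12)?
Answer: -12875/4 ≈ -3218.8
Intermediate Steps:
q = 11/12 (q = -11*(-1/12) = 11/12 ≈ 0.91667)
B(V) = V³
f = 103/4 (f = 12 + 15*(11/12) = 12 + 55/4 = 103/4 ≈ 25.750)
B(-5)*f = (-5)³*(103/4) = -125*103/4 = -12875/4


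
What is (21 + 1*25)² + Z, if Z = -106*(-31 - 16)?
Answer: 7098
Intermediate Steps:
Z = 4982 (Z = -106*(-47) = 4982)
(21 + 1*25)² + Z = (21 + 1*25)² + 4982 = (21 + 25)² + 4982 = 46² + 4982 = 2116 + 4982 = 7098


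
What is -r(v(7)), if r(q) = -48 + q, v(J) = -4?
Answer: 52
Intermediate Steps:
-r(v(7)) = -(-48 - 4) = -1*(-52) = 52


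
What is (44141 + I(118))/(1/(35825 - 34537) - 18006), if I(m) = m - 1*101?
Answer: -56875504/23191727 ≈ -2.4524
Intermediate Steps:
I(m) = -101 + m (I(m) = m - 101 = -101 + m)
(44141 + I(118))/(1/(35825 - 34537) - 18006) = (44141 + (-101 + 118))/(1/(35825 - 34537) - 18006) = (44141 + 17)/(1/1288 - 18006) = 44158/(1/1288 - 18006) = 44158/(-23191727/1288) = 44158*(-1288/23191727) = -56875504/23191727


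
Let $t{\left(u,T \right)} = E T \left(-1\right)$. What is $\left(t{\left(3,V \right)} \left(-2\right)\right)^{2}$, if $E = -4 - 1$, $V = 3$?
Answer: $900$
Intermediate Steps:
$E = -5$ ($E = -4 - 1 = -5$)
$t{\left(u,T \right)} = 5 T$ ($t{\left(u,T \right)} = - 5 T \left(-1\right) = 5 T$)
$\left(t{\left(3,V \right)} \left(-2\right)\right)^{2} = \left(5 \cdot 3 \left(-2\right)\right)^{2} = \left(15 \left(-2\right)\right)^{2} = \left(-30\right)^{2} = 900$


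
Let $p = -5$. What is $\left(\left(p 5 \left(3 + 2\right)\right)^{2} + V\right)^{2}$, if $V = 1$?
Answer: $244171876$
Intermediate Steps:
$\left(\left(p 5 \left(3 + 2\right)\right)^{2} + V\right)^{2} = \left(\left(- 5 \cdot 5 \left(3 + 2\right)\right)^{2} + 1\right)^{2} = \left(\left(- 5 \cdot 5 \cdot 5\right)^{2} + 1\right)^{2} = \left(\left(\left(-5\right) 25\right)^{2} + 1\right)^{2} = \left(\left(-125\right)^{2} + 1\right)^{2} = \left(15625 + 1\right)^{2} = 15626^{2} = 244171876$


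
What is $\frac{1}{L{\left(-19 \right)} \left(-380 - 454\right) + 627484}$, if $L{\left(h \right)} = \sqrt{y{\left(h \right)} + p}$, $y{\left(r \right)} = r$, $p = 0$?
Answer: $\frac{156871}{98437346455} + \frac{417 i \sqrt{19}}{196874692910} \approx 1.5936 \cdot 10^{-6} + 9.2326 \cdot 10^{-9} i$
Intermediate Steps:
$L{\left(h \right)} = \sqrt{h}$ ($L{\left(h \right)} = \sqrt{h + 0} = \sqrt{h}$)
$\frac{1}{L{\left(-19 \right)} \left(-380 - 454\right) + 627484} = \frac{1}{\sqrt{-19} \left(-380 - 454\right) + 627484} = \frac{1}{i \sqrt{19} \left(-834\right) + 627484} = \frac{1}{- 834 i \sqrt{19} + 627484} = \frac{1}{627484 - 834 i \sqrt{19}}$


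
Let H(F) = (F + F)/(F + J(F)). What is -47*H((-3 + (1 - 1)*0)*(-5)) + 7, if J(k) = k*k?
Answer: 9/8 ≈ 1.1250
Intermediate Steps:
J(k) = k²
H(F) = 2*F/(F + F²) (H(F) = (F + F)/(F + F²) = (2*F)/(F + F²) = 2*F/(F + F²))
-47*H((-3 + (1 - 1)*0)*(-5)) + 7 = -94/(1 + (-3 + (1 - 1)*0)*(-5)) + 7 = -94/(1 + (-3 + 0*0)*(-5)) + 7 = -94/(1 + (-3 + 0)*(-5)) + 7 = -94/(1 - 3*(-5)) + 7 = -94/(1 + 15) + 7 = -94/16 + 7 = -47*⅛ + 7 = -47/8 + 7 = 9/8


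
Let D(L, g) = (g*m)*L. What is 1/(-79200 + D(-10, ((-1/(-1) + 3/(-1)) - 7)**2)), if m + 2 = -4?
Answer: -1/74340 ≈ -1.3452e-5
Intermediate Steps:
m = -6 (m = -2 - 4 = -6)
D(L, g) = -6*L*g (D(L, g) = (g*(-6))*L = (-6*g)*L = -6*L*g)
1/(-79200 + D(-10, ((-1/(-1) + 3/(-1)) - 7)**2)) = 1/(-79200 - 6*(-10)*((-1/(-1) + 3/(-1)) - 7)**2) = 1/(-79200 - 6*(-10)*((-1*(-1) + 3*(-1)) - 7)**2) = 1/(-79200 - 6*(-10)*((1 - 3) - 7)**2) = 1/(-79200 - 6*(-10)*(-2 - 7)**2) = 1/(-79200 - 6*(-10)*(-9)**2) = 1/(-79200 - 6*(-10)*81) = 1/(-79200 + 4860) = 1/(-74340) = -1/74340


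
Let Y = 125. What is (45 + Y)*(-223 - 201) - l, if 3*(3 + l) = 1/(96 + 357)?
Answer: -97952644/1359 ≈ -72077.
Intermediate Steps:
l = -4076/1359 (l = -3 + 1/(3*(96 + 357)) = -3 + (1/3)/453 = -3 + (1/3)*(1/453) = -3 + 1/1359 = -4076/1359 ≈ -2.9993)
(45 + Y)*(-223 - 201) - l = (45 + 125)*(-223 - 201) - 1*(-4076/1359) = 170*(-424) + 4076/1359 = -72080 + 4076/1359 = -97952644/1359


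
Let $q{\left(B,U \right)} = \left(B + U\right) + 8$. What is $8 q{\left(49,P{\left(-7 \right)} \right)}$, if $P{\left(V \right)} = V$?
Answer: $400$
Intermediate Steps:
$q{\left(B,U \right)} = 8 + B + U$
$8 q{\left(49,P{\left(-7 \right)} \right)} = 8 \left(8 + 49 - 7\right) = 8 \cdot 50 = 400$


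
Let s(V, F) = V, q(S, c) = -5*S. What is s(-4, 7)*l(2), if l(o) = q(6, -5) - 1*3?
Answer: 132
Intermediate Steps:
l(o) = -33 (l(o) = -5*6 - 1*3 = -30 - 3 = -33)
s(-4, 7)*l(2) = -4*(-33) = 132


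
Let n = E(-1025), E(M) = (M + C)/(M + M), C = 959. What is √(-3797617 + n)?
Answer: 292*I*√1871773/205 ≈ 1948.7*I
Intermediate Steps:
E(M) = (959 + M)/(2*M) (E(M) = (M + 959)/(M + M) = (959 + M)/((2*M)) = (959 + M)*(1/(2*M)) = (959 + M)/(2*M))
n = 33/1025 (n = (½)*(959 - 1025)/(-1025) = (½)*(-1/1025)*(-66) = 33/1025 ≈ 0.032195)
√(-3797617 + n) = √(-3797617 + 33/1025) = √(-3892557392/1025) = 292*I*√1871773/205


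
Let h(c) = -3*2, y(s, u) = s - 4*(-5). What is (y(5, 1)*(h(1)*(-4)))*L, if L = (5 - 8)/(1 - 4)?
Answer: 600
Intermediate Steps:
y(s, u) = 20 + s (y(s, u) = s + 20 = 20 + s)
L = 1 (L = -3/(-3) = -3*(-⅓) = 1)
h(c) = -6
(y(5, 1)*(h(1)*(-4)))*L = ((20 + 5)*(-6*(-4)))*1 = (25*24)*1 = 600*1 = 600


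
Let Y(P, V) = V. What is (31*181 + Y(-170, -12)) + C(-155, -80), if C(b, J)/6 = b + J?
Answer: 4189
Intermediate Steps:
C(b, J) = 6*J + 6*b (C(b, J) = 6*(b + J) = 6*(J + b) = 6*J + 6*b)
(31*181 + Y(-170, -12)) + C(-155, -80) = (31*181 - 12) + (6*(-80) + 6*(-155)) = (5611 - 12) + (-480 - 930) = 5599 - 1410 = 4189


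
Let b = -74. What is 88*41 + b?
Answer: 3534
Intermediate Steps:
88*41 + b = 88*41 - 74 = 3608 - 74 = 3534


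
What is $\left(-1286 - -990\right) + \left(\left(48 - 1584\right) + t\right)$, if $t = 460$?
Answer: $-1372$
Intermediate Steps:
$\left(-1286 - -990\right) + \left(\left(48 - 1584\right) + t\right) = \left(-1286 - -990\right) + \left(\left(48 - 1584\right) + 460\right) = \left(-1286 + 990\right) + \left(-1536 + 460\right) = -296 - 1076 = -1372$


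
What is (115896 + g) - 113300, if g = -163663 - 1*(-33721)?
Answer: -127346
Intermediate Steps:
g = -129942 (g = -163663 + 33721 = -129942)
(115896 + g) - 113300 = (115896 - 129942) - 113300 = -14046 - 113300 = -127346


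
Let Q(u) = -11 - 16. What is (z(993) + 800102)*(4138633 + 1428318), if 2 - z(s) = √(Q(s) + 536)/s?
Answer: 4454139762904 - 5566951*√509/993 ≈ 4.4541e+12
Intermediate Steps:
Q(u) = -27
z(s) = 2 - √509/s (z(s) = 2 - √(-27 + 536)/s = 2 - √509/s)
(z(993) + 800102)*(4138633 + 1428318) = ((2 - 1*√509/993) + 800102)*(4138633 + 1428318) = ((2 - 1*√509*1/993) + 800102)*5566951 = ((2 - √509/993) + 800102)*5566951 = (800104 - √509/993)*5566951 = 4454139762904 - 5566951*√509/993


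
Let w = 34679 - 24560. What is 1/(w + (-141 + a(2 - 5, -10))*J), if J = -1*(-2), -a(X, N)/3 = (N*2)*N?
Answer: 1/8637 ≈ 0.00011578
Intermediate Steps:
a(X, N) = -6*N**2 (a(X, N) = -3*N*2*N = -3*2*N*N = -6*N**2)
J = 2
w = 10119
1/(w + (-141 + a(2 - 5, -10))*J) = 1/(10119 + (-141 - 6*(-10)**2)*2) = 1/(10119 + (-141 - 6*100)*2) = 1/(10119 + (-141 - 600)*2) = 1/(10119 - 741*2) = 1/(10119 - 1482) = 1/8637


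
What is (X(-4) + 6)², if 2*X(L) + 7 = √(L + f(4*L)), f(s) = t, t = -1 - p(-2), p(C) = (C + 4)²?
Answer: 4 + 15*I/2 ≈ 4.0 + 7.5*I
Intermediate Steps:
p(C) = (4 + C)²
t = -5 (t = -1 - (4 - 2)² = -1 - 1*2² = -1 - 1*4 = -1 - 4 = -5)
f(s) = -5
X(L) = -7/2 + √(-5 + L)/2 (X(L) = -7/2 + √(L - 5)/2 = -7/2 + √(-5 + L)/2)
(X(-4) + 6)² = ((-7/2 + √(-5 - 4)/2) + 6)² = ((-7/2 + √(-9)/2) + 6)² = ((-7/2 + (3*I)/2) + 6)² = ((-7/2 + 3*I/2) + 6)² = (5/2 + 3*I/2)²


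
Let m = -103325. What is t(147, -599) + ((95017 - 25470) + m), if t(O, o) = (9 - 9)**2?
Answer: -33778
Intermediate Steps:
t(O, o) = 0 (t(O, o) = 0**2 = 0)
t(147, -599) + ((95017 - 25470) + m) = 0 + ((95017 - 25470) - 103325) = 0 + (69547 - 103325) = 0 - 33778 = -33778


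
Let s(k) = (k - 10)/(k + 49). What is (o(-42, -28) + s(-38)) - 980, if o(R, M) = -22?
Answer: -11070/11 ≈ -1006.4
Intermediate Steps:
s(k) = (-10 + k)/(49 + k)
(o(-42, -28) + s(-38)) - 980 = (-22 + (-10 - 38)/(49 - 38)) - 980 = (-22 - 48/11) - 980 = -290/11 - 980 = -11070/11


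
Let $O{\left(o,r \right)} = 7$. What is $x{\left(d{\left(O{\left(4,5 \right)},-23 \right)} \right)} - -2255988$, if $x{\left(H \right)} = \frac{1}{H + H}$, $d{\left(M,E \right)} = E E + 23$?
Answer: $\frac{2490610753}{1104} \approx 2.256 \cdot 10^{6}$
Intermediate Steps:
$d{\left(M,E \right)} = 23 + E^{2}$ ($d{\left(M,E \right)} = E^{2} + 23 = 23 + E^{2}$)
$x{\left(H \right)} = \frac{1}{2 H}$
$x{\left(d{\left(O{\left(4,5 \right)},-23 \right)} \right)} - -2255988 = \frac{1}{2 \left(23 + \left(-23\right)^{2}\right)} - -2255988 = \frac{1}{2 \left(23 + 529\right)} + 2255988 = \frac{1}{2 \cdot 552} + 2255988 = \frac{1}{2} \cdot \frac{1}{552} + 2255988 = \frac{1}{1104} + 2255988 = \frac{2490610753}{1104}$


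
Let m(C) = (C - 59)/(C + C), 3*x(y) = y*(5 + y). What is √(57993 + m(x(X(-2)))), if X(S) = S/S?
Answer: √231915/2 ≈ 240.79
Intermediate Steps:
X(S) = 1
x(y) = y*(5 + y)/3 (x(y) = (y*(5 + y))/3 = y*(5 + y)/3)
m(C) = (-59 + C)/(2*C) (m(C) = (-59 + C)/((2*C)) = (-59 + C)*(1/(2*C)) = (-59 + C)/(2*C))
√(57993 + m(x(X(-2)))) = √(57993 + (-59 + (⅓)*1*(5 + 1))/(2*(((⅓)*1*(5 + 1))))) = √(57993 + (-59 + (⅓)*1*6)/(2*(((⅓)*1*6)))) = √(57993 + (½)*(-59 + 2)/2) = √(57993 + (½)*(½)*(-57)) = √(57993 - 57/4) = √(231915/4) = √231915/2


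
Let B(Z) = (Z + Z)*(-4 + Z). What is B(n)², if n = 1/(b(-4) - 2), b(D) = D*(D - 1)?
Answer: 5041/26244 ≈ 0.19208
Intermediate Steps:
b(D) = D*(-1 + D)
n = 1/18 (n = 1/(-4*(-1 - 4) - 2) = 1/(-4*(-5) - 2) = 1/(20 - 2) = 1/18 ≈ 0.055556)
B(Z) = 2*Z*(-4 + Z) (B(Z) = (2*Z)*(-4 + Z) = 2*Z*(-4 + Z))
B(n)² = (2*(1/18)*(-4 + 1/18))² = (2*(1/18)*(-71/18))² = (-71/162)² = 5041/26244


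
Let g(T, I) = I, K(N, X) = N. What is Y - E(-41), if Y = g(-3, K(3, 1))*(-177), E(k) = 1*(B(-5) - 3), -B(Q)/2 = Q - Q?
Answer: -528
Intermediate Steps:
B(Q) = 0 (B(Q) = -2*(Q - Q) = -2*0 = 0)
E(k) = -3 (E(k) = 1*(0 - 3) = 1*(-3) = -3)
Y = -531 (Y = 3*(-177) = -531)
Y - E(-41) = -531 - 1*(-3) = -531 + 3 = -528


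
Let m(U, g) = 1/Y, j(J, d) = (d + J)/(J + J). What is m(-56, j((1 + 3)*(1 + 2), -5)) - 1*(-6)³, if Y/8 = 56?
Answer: 96769/448 ≈ 216.00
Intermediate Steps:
Y = 448 (Y = 8*56 = 448)
j(J, d) = (J + d)/(2*J) (j(J, d) = (J + d)/((2*J)) = (J + d)*(1/(2*J)) = (J + d)/(2*J))
m(U, g) = 1/448
m(-56, j((1 + 3)*(1 + 2), -5)) - 1*(-6)³ = 1/448 - 1*(-6)³ = 1/448 - 1*(-216) = 1/448 + 216 = 96769/448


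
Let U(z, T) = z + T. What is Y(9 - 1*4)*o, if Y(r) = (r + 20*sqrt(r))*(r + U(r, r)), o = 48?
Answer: 3600 + 14400*sqrt(5) ≈ 35799.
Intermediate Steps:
U(z, T) = T + z
Y(r) = 3*r*(r + 20*sqrt(r)) (Y(r) = (r + 20*sqrt(r))*(r + (r + r)) = (r + 20*sqrt(r))*(r + 2*r) = (r + 20*sqrt(r))*(3*r) = 3*r*(r + 20*sqrt(r)))
Y(9 - 1*4)*o = (3*(9 - 1*4)**2 + 60*(9 - 1*4)**(3/2))*48 = (3*(9 - 4)**2 + 60*(9 - 4)**(3/2))*48 = (3*5**2 + 60*5**(3/2))*48 = (3*25 + 60*(5*sqrt(5)))*48 = (75 + 300*sqrt(5))*48 = 3600 + 14400*sqrt(5)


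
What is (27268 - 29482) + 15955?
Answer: 13741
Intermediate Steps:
(27268 - 29482) + 15955 = -2214 + 15955 = 13741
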